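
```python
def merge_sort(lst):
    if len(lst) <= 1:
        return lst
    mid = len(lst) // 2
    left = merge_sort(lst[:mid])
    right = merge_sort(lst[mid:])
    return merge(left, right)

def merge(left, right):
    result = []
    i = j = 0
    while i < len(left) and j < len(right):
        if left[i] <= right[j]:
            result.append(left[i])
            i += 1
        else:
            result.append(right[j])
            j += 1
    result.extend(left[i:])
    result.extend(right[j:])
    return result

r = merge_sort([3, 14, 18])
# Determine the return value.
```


merge_sort([3, 14, 18])
Split into [3] and [14, 18]
Left sorted: [3]
Right sorted: [14, 18]
Merge [3] and [14, 18]
= [3, 14, 18]


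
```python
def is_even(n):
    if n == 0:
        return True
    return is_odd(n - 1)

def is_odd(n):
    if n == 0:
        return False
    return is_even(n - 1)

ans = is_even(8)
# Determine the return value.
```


is_even(8)
= is_odd(7)
= is_even(6)
= is_odd(5)
= is_even(4)
= is_odd(3)
= is_even(2)
= is_odd(1)
= is_even(0)
n == 0: return True
= True


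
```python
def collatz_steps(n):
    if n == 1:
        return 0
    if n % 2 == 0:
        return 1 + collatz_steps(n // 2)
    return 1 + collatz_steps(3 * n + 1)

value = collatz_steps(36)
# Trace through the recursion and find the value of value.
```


collatz_steps(36)
36 is even -> collatz_steps(18)
18 is even -> collatz_steps(9)
9 is odd -> 3*9+1 = 28 -> collatz_steps(28)
28 is even -> collatz_steps(14)
14 is even -> collatz_steps(7)
7 is odd -> 3*7+1 = 22 -> collatz_steps(22)
22 is even -> collatz_steps(11)
11 is odd -> 3*11+1 = 34 -> collatz_steps(34)
34 is even -> collatz_steps(17)
17 is odd -> 3*17+1 = 52 -> collatz_steps(52)
52 is even -> collatz_steps(26)
26 is even -> collatz_steps(13)
13 is odd -> 3*13+1 = 40 -> collatz_steps(40)
40 is even -> collatz_steps(20)
20 is even -> collatz_steps(10)
10 is even -> collatz_steps(5)
5 is odd -> 3*5+1 = 16 -> collatz_steps(16)
16 is even -> collatz_steps(8)
8 is even -> collatz_steps(4)
4 is even -> collatz_steps(2)
2 is even -> collatz_steps(1)
Reached 1 after 21 steps
= 21


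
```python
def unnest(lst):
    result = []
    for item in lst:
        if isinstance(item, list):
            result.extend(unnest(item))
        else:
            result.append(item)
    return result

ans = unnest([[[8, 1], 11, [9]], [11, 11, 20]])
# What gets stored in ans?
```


unnest([[[8, 1], 11, [9]], [11, 11, 20]])
Processing each element:
  [[8, 1], 11, [9]] is a list -> unnest recursively -> [8, 1, 11, 9]
  [11, 11, 20] is a list -> unnest recursively -> [11, 11, 20]
= [8, 1, 11, 9, 11, 11, 20]


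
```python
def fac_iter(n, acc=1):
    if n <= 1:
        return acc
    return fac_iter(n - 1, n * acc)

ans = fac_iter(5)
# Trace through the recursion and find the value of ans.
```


fac_iter(5, 1)
= fac_iter(4, 5 * 1) = fac_iter(4, 5)
= fac_iter(3, 4 * 5) = fac_iter(3, 20)
= fac_iter(2, 3 * 20) = fac_iter(2, 60)
= fac_iter(1, 2 * 60) = fac_iter(1, 120)
n <= 1, return acc = 120


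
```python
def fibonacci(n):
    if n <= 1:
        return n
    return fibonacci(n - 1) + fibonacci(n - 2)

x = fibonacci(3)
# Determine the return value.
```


fibonacci(3)
= fibonacci(2) + fibonacci(1)
Computing bottom-up: fibonacci(0)=0, fibonacci(1)=1, fibonacci(2)=1, fibonacci(3)=2
= 2


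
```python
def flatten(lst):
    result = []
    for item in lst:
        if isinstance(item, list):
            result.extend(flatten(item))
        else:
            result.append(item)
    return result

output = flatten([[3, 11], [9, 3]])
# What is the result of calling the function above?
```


flatten([[3, 11], [9, 3]])
Processing each element:
  [3, 11] is a list -> flatten recursively -> [3, 11]
  [9, 3] is a list -> flatten recursively -> [9, 3]
= [3, 11, 9, 3]


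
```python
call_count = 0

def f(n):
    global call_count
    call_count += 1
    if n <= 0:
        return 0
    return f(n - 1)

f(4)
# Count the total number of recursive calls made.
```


f(4) calls f(3) calls ... calls f(0)
Total calls: 4 + 1 (for base case) = 5


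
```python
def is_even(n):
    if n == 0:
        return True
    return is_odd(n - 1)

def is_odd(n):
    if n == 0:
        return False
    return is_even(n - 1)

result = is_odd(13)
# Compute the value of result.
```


is_odd(13)
= is_even(12)
= is_odd(11)
= is_even(10)
= is_odd(9)
= is_even(8)
= is_odd(7)
= is_even(6)
= is_odd(5)
= is_even(4)
= is_odd(3)
= is_even(2)
= is_odd(1)
= is_even(0)
n == 0: return True
= True


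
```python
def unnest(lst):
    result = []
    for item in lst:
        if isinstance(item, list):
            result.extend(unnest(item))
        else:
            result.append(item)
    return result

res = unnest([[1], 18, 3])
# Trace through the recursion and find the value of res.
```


unnest([[1], 18, 3])
Processing each element:
  [1] is a list -> unnest recursively -> [1]
  18 is not a list -> append 18
  3 is not a list -> append 3
= [1, 18, 3]


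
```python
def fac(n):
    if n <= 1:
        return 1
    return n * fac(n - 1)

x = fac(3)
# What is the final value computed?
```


fac(3)
= 3 * fac(2)
= 3 * 2 * fac(1)
= 3 * 2 * 1
= 6


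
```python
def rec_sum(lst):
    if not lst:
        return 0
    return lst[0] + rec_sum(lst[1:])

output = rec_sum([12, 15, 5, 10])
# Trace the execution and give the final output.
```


rec_sum([12, 15, 5, 10])
= 12 + rec_sum([15, 5, 10])
= 12 + 15 + rec_sum([5, 10])
= 12 + 15 + 5 + rec_sum([10])
= 12 + 15 + 5 + 10 + rec_sum([])
= 12 + 15 + 5 + 10 + 0
= 42


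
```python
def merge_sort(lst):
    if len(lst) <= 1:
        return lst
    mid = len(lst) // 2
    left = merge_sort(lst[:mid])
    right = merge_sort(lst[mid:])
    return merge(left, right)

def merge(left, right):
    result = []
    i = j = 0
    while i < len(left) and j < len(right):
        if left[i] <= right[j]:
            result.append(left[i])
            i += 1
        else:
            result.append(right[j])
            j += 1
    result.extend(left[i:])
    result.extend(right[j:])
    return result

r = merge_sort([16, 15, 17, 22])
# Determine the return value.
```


merge_sort([16, 15, 17, 22])
Split into [16, 15] and [17, 22]
Left sorted: [15, 16]
Right sorted: [17, 22]
Merge [15, 16] and [17, 22]
= [15, 16, 17, 22]


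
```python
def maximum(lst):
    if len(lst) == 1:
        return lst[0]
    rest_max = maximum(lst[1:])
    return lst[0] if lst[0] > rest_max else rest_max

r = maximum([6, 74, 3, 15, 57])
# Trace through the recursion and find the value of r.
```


maximum([6, 74, 3, 15, 57])
= compare 6 with maximum([74, 3, 15, 57])
= compare 74 with maximum([3, 15, 57])
= compare 3 with maximum([15, 57])
= compare 15 with maximum([57])
Base: maximum([57]) = 57
compare 15 with 57: max = 57
compare 3 with 57: max = 57
compare 74 with 57: max = 74
compare 6 with 74: max = 74
= 74


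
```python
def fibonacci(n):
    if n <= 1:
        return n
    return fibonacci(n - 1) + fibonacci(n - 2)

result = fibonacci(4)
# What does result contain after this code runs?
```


fibonacci(4)
= fibonacci(3) + fibonacci(2)
= (fibonacci(2) + fibonacci(1)) + fibonacci(2)
Computing bottom-up: fibonacci(0)=0, fibonacci(1)=1, fibonacci(2)=1, fibonacci(3)=2, fibonacci(4)=3
= 3


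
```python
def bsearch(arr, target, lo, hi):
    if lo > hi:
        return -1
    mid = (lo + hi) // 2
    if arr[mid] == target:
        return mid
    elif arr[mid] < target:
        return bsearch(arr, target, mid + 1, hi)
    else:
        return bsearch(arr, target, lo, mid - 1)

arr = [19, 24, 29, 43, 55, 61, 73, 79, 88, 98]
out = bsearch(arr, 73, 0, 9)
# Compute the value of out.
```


bsearch(arr, 73, 0, 9)
lo=0, hi=9, mid=4, arr[mid]=55
55 < 73, search right half
lo=5, hi=9, mid=7, arr[mid]=79
79 > 73, search left half
lo=5, hi=6, mid=5, arr[mid]=61
61 < 73, search right half
lo=6, hi=6, mid=6, arr[mid]=73
arr[6] == 73, found at index 6
= 6


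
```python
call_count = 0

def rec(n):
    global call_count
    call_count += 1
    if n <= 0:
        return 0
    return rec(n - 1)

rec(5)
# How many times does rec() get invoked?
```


rec(5) calls rec(4) calls ... calls rec(0)
Total calls: 5 + 1 (for base case) = 6


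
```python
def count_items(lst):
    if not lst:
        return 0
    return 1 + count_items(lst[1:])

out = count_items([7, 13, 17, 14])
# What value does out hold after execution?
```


count_items([7, 13, 17, 14])
= 1 + count_items([13, 17, 14])
= 1 + 1 + count_items([17, 14])
= 1 + 1 + 1 + count_items([14])
= 1 + 1 + 1 + 1 + count_items([])
= 1 + 1 + 1 + 1 + 0
= 4


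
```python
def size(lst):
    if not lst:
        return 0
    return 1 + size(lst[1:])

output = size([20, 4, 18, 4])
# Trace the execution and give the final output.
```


size([20, 4, 18, 4])
= 1 + size([4, 18, 4])
= 1 + 1 + size([18, 4])
= 1 + 1 + 1 + size([4])
= 1 + 1 + 1 + 1 + size([])
= 1 + 1 + 1 + 1 + 0
= 4


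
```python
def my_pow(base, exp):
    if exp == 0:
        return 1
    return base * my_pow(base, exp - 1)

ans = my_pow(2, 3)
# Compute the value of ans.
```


my_pow(2, 3)
= 2 * my_pow(2, 2)
= 2 * 2 * my_pow(2, 1)
= 2 * 2 * 2 * my_pow(2, 0)
= 2 * 2 * 2 * 1
= 8


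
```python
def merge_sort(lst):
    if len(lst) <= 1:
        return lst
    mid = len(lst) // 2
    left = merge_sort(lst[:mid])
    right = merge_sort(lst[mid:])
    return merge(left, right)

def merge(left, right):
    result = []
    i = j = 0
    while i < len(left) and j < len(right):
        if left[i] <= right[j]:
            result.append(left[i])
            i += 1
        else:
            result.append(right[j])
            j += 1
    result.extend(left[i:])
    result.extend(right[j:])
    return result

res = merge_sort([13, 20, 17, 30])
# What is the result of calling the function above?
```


merge_sort([13, 20, 17, 30])
Split into [13, 20] and [17, 30]
Left sorted: [13, 20]
Right sorted: [17, 30]
Merge [13, 20] and [17, 30]
= [13, 17, 20, 30]


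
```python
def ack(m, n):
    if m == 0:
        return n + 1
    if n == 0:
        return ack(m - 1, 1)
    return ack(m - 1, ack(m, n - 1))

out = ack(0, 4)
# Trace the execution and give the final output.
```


ack(0, 4)
m == 0: return 4 + 1 = 5
= 5


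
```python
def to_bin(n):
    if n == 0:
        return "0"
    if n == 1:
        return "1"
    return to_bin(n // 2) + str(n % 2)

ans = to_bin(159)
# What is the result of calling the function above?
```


to_bin(159)
= to_bin(79) + "1"
= to_bin(39) + "1" + "1"
= to_bin(19) + "1" + "1" + "1"
= to_bin(9) + "1" + "1" + "1" + "1"
= to_bin(4) + "1" + "1" + "1" + "1" + "1"
= to_bin(2) + "0" + "1" + "1" + "1" + "1" + "1"
= to_bin(1) + "0" + "0" + "1" + "1" + "1" + "1" + "1"
= "1" + "0" + "0" + "1" + "1" + "1" + "1" + "1"
= "10011111"


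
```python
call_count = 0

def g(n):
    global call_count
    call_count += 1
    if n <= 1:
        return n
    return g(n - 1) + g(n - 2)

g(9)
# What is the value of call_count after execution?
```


g(9) calls g(8) and g(7); each non-base call branches into two more.
Let C(k) = total number of calls made by g(k), including the call to g(k) itself.
Base cases: C(0) = 1, C(1) = 1
Recurrence: C(k) = 1 + C(k-1) + C(k-2)
  C(2) = 1 + C(1) + C(0) = 1 + 1 + 1 = 3
  C(3) = 1 + C(2) + C(1) = 1 + 3 + 1 = 5
  C(4) = 1 + C(3) + C(2) = 1 + 5 + 3 = 9
  C(5) = 1 + C(4) + C(3) = 1 + 9 + 5 = 15
  C(6) = 1 + C(5) + C(4) = 1 + 15 + 9 = 25
  C(7) = 1 + C(6) + C(5) = 1 + 25 + 15 = 41
  C(8) = 1 + C(7) + C(6) = 1 + 41 + 25 = 67
  C(9) = 1 + C(8) + C(7) = 1 + 67 + 41 = 109
Total calls = C(9) = 109


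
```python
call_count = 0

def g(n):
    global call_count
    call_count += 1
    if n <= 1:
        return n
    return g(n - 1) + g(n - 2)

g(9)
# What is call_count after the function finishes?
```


g(9) calls g(8) and g(7); each non-base call branches into two more.
Let C(k) = total number of calls made by g(k), including the call to g(k) itself.
Base cases: C(0) = 1, C(1) = 1
Recurrence: C(k) = 1 + C(k-1) + C(k-2)
  C(2) = 1 + C(1) + C(0) = 1 + 1 + 1 = 3
  C(3) = 1 + C(2) + C(1) = 1 + 3 + 1 = 5
  C(4) = 1 + C(3) + C(2) = 1 + 5 + 3 = 9
  C(5) = 1 + C(4) + C(3) = 1 + 9 + 5 = 15
  C(6) = 1 + C(5) + C(4) = 1 + 15 + 9 = 25
  C(7) = 1 + C(6) + C(5) = 1 + 25 + 15 = 41
  C(8) = 1 + C(7) + C(6) = 1 + 41 + 25 = 67
  C(9) = 1 + C(8) + C(7) = 1 + 67 + 41 = 109
Total calls = C(9) = 109


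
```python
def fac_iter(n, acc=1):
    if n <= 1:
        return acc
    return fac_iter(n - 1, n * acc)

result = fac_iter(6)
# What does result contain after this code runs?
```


fac_iter(6, 1)
= fac_iter(5, 6 * 1) = fac_iter(5, 6)
= fac_iter(4, 5 * 6) = fac_iter(4, 30)
= fac_iter(3, 4 * 30) = fac_iter(3, 120)
= fac_iter(2, 3 * 120) = fac_iter(2, 360)
= fac_iter(1, 2 * 360) = fac_iter(1, 720)
n <= 1, return acc = 720


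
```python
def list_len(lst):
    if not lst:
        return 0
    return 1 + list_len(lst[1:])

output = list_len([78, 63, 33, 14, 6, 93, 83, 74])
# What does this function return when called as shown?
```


list_len([78, 63, 33, 14, 6, 93, 83, 74])
= 1 + list_len([63, 33, 14, 6, 93, 83, 74])
= 1 + 1 + list_len([33, 14, 6, 93, 83, 74])
= 1 + 1 + 1 + list_len([14, 6, 93, 83, 74])
= 1 + 1 + 1 + 1 + list_len([6, 93, 83, 74])
= 1 + 1 + 1 + 1 + 1 + list_len([93, 83, 74])
= 1 + 1 + 1 + 1 + 1 + 1 + list_len([83, 74])
= 1 + 1 + 1 + 1 + 1 + 1 + 1 + list_len([74])
= 1 + 1 + 1 + 1 + 1 + 1 + 1 + 1 + list_len([])
= 1 + 1 + 1 + 1 + 1 + 1 + 1 + 1 + 0
= 8


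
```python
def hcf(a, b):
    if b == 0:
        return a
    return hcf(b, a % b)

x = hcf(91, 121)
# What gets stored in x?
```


hcf(91, 121)
= hcf(121, 91 % 121) = hcf(121, 91)
= hcf(91, 121 % 91) = hcf(91, 30)
= hcf(30, 91 % 30) = hcf(30, 1)
= hcf(1, 30 % 1) = hcf(1, 0)
b == 0, return a = 1


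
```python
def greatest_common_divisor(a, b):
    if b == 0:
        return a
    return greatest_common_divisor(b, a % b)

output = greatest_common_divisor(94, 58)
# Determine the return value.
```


greatest_common_divisor(94, 58)
= greatest_common_divisor(58, 94 % 58) = greatest_common_divisor(58, 36)
= greatest_common_divisor(36, 58 % 36) = greatest_common_divisor(36, 22)
= greatest_common_divisor(22, 36 % 22) = greatest_common_divisor(22, 14)
= greatest_common_divisor(14, 22 % 14) = greatest_common_divisor(14, 8)
= greatest_common_divisor(8, 14 % 8) = greatest_common_divisor(8, 6)
= greatest_common_divisor(6, 8 % 6) = greatest_common_divisor(6, 2)
= greatest_common_divisor(2, 6 % 2) = greatest_common_divisor(2, 0)
b == 0, return a = 2


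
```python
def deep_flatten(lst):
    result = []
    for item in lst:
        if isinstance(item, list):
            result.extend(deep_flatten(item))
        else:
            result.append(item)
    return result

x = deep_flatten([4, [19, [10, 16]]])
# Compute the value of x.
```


deep_flatten([4, [19, [10, 16]]])
Processing each element:
  4 is not a list -> append 4
  [19, [10, 16]] is a list -> deep_flatten recursively -> [19, 10, 16]
= [4, 19, 10, 16]


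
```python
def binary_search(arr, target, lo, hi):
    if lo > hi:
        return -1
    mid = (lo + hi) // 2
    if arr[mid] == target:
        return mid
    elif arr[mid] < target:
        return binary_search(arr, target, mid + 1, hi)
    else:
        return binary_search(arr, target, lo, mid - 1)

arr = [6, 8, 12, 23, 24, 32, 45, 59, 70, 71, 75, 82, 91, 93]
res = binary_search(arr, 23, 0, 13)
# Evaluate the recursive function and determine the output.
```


binary_search(arr, 23, 0, 13)
lo=0, hi=13, mid=6, arr[mid]=45
45 > 23, search left half
lo=0, hi=5, mid=2, arr[mid]=12
12 < 23, search right half
lo=3, hi=5, mid=4, arr[mid]=24
24 > 23, search left half
lo=3, hi=3, mid=3, arr[mid]=23
arr[3] == 23, found at index 3
= 3


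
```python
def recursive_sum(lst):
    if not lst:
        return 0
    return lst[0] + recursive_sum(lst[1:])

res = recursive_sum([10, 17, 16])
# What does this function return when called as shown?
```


recursive_sum([10, 17, 16])
= 10 + recursive_sum([17, 16])
= 10 + 17 + recursive_sum([16])
= 10 + 17 + 16 + recursive_sum([])
= 10 + 17 + 16 + 0
= 43


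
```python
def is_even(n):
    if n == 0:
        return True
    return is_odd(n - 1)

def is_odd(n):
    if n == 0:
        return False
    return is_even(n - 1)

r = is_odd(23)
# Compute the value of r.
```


is_odd(23)
= is_even(22)
= is_odd(21)
= is_even(20)
= is_odd(19)
= is_even(18)
= is_odd(17)
= is_even(16)
= is_odd(15)
= is_even(14)
= is_odd(13)
= is_even(12)
= is_odd(11)
= is_even(10)
= is_odd(9)
= is_even(8)
= is_odd(7)
= is_even(6)
= is_odd(5)
= is_even(4)
= is_odd(3)
= is_even(2)
= is_odd(1)
= is_even(0)
n == 0: return True
= True


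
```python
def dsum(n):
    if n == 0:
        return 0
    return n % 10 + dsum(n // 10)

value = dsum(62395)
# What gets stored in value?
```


dsum(62395)
= 5 + dsum(6239)
= 5 + 9 + dsum(623)
= 5 + 9 + 3 + dsum(62)
= 5 + 9 + 3 + 2 + dsum(6)
= 5 + 9 + 3 + 2 + 6 + dsum(0)
= 5 + 9 + 3 + 2 + 6 + 0
= 25


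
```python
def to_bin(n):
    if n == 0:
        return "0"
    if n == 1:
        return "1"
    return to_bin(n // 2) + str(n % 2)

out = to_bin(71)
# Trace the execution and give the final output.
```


to_bin(71)
= to_bin(35) + "1"
= to_bin(17) + "1" + "1"
= to_bin(8) + "1" + "1" + "1"
= to_bin(4) + "0" + "1" + "1" + "1"
= to_bin(2) + "0" + "0" + "1" + "1" + "1"
= to_bin(1) + "0" + "0" + "0" + "1" + "1" + "1"
= "1" + "0" + "0" + "0" + "1" + "1" + "1"
= "1000111"


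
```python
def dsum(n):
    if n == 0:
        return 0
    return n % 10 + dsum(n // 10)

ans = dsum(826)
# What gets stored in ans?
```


dsum(826)
= 6 + dsum(82)
= 6 + 2 + dsum(8)
= 6 + 2 + 8 + dsum(0)
= 6 + 2 + 8 + 0
= 16


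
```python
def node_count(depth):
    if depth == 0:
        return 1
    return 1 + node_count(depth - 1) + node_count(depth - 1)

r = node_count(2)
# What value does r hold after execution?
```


node_count(2)
= 1 + node_count(1) + node_count(1)
= 1 + 2 * node_count(1)
node_count(k) = 2^(k+1) - 1
node_count(0) = 1
node_count(1) = 3
node_count(2) = 7
node_count(2) = 2^3 - 1 = 7


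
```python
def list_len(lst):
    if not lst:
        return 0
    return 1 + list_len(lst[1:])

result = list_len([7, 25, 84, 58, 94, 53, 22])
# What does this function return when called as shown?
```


list_len([7, 25, 84, 58, 94, 53, 22])
= 1 + list_len([25, 84, 58, 94, 53, 22])
= 1 + 1 + list_len([84, 58, 94, 53, 22])
= 1 + 1 + 1 + list_len([58, 94, 53, 22])
= 1 + 1 + 1 + 1 + list_len([94, 53, 22])
= 1 + 1 + 1 + 1 + 1 + list_len([53, 22])
= 1 + 1 + 1 + 1 + 1 + 1 + list_len([22])
= 1 + 1 + 1 + 1 + 1 + 1 + 1 + list_len([])
= 1 + 1 + 1 + 1 + 1 + 1 + 1 + 0
= 7


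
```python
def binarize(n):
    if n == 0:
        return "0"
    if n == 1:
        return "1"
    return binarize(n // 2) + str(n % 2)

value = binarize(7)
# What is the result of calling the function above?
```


binarize(7)
= binarize(3) + "1"
= binarize(1) + "1" + "1"
= "1" + "1" + "1"
= "111"


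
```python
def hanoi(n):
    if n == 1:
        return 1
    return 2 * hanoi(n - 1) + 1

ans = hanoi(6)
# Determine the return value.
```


hanoi(6)
= 2 * hanoi(5) + 1
= 2 * (2 * hanoi(4) + 1) + 1
= 2 * (2 * (2 * hanoi(3) + 1) + 1) + 1
= 2 * (2 * (2 * (2 * hanoi(2) + 1) + 1) + 1) + 1
= 2 * (2 * (2 * (2 * (2 * hanoi(1) + 1) + 1) + 1) + 1) + 1
Now compute bottom-up:
hanoi(1) = 1
hanoi(2) = 2 * 1 + 1 = 3
hanoi(3) = 2 * 3 + 1 = 7
hanoi(4) = 2 * 7 + 1 = 15
hanoi(5) = 2 * 15 + 1 = 31
hanoi(6) = 2 * 31 + 1 = 63
= 63


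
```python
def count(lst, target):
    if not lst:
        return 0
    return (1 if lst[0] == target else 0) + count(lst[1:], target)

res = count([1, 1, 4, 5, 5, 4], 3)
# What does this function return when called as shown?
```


count([1, 1, 4, 5, 5, 4], 3)
lst[0]=1 != 3: 0 + count([1, 4, 5, 5, 4], 3)
lst[0]=1 != 3: 0 + count([4, 5, 5, 4], 3)
lst[0]=4 != 3: 0 + count([5, 5, 4], 3)
lst[0]=5 != 3: 0 + count([5, 4], 3)
lst[0]=5 != 3: 0 + count([4], 3)
lst[0]=4 != 3: 0 + count([], 3)
= 0


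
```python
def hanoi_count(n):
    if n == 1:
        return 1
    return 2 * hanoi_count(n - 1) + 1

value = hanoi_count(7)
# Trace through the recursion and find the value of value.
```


hanoi_count(7)
= 2 * hanoi_count(6) + 1
= 2 * (2 * hanoi_count(5) + 1) + 1
= 2 * (2 * (2 * hanoi_count(4) + 1) + 1) + 1
= 2 * (2 * (2 * (2 * hanoi_count(3) + 1) + 1) + 1) + 1
= 2 * (2 * (2 * (2 * (2 * hanoi_count(2) + 1) + 1) + 1) + 1) + 1
= 2 * (2 * (2 * (2 * (2 * (2 * hanoi_count(1) + 1) + 1) + 1) + 1) + 1) + 1
Now compute bottom-up:
hanoi_count(1) = 1
hanoi_count(2) = 2 * 1 + 1 = 3
hanoi_count(3) = 2 * 3 + 1 = 7
hanoi_count(4) = 2 * 7 + 1 = 15
hanoi_count(5) = 2 * 15 + 1 = 31
hanoi_count(6) = 2 * 31 + 1 = 63
hanoi_count(7) = 2 * 63 + 1 = 127
= 127


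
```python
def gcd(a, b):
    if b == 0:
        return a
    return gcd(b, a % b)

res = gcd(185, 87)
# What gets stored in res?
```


gcd(185, 87)
= gcd(87, 185 % 87) = gcd(87, 11)
= gcd(11, 87 % 11) = gcd(11, 10)
= gcd(10, 11 % 10) = gcd(10, 1)
= gcd(1, 10 % 1) = gcd(1, 0)
b == 0, return a = 1


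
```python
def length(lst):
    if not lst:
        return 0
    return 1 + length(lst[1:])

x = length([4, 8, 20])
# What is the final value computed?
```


length([4, 8, 20])
= 1 + length([8, 20])
= 1 + 1 + length([20])
= 1 + 1 + 1 + length([])
= 1 + 1 + 1 + 0
= 3


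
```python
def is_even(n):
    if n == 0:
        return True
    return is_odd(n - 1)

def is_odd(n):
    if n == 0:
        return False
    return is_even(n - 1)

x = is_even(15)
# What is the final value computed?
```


is_even(15)
= is_odd(14)
= is_even(13)
= is_odd(12)
= is_even(11)
= is_odd(10)
= is_even(9)
= is_odd(8)
= is_even(7)
= is_odd(6)
= is_even(5)
= is_odd(4)
= is_even(3)
= is_odd(2)
= is_even(1)
= is_odd(0)
n == 0: return False
= False


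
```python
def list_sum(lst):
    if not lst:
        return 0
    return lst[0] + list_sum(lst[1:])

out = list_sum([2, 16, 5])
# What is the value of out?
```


list_sum([2, 16, 5])
= 2 + list_sum([16, 5])
= 2 + 16 + list_sum([5])
= 2 + 16 + 5 + list_sum([])
= 2 + 16 + 5 + 0
= 23


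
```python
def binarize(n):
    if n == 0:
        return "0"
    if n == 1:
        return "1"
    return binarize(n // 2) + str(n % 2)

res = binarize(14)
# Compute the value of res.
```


binarize(14)
= binarize(7) + "0"
= binarize(3) + "1" + "0"
= binarize(1) + "1" + "1" + "0"
= "1" + "1" + "1" + "0"
= "1110"


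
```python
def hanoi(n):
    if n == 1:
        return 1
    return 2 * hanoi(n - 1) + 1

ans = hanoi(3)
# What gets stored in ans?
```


hanoi(3)
= 2 * hanoi(2) + 1
= 2 * (2 * hanoi(1) + 1) + 1
Now compute bottom-up:
hanoi(1) = 1
hanoi(2) = 2 * 1 + 1 = 3
hanoi(3) = 2 * 3 + 1 = 7
= 7


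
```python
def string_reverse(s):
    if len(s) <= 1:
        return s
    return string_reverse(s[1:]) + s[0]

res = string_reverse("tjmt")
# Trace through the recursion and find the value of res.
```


string_reverse("tjmt")
= string_reverse("jmt") + "t"
= string_reverse("mt") + "j" + "t"
= string_reverse("t") + "m" + "j" + "t"
= "t" + "m" + "j" + "t"
= "tmjt"


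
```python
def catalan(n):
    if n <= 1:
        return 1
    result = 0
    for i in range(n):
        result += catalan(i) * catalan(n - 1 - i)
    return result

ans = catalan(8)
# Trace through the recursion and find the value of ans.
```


catalan(8)
= sum of catalan(i) * catalan(8-1-i) for i in 0..7
First compute sub-values bottom-up:
  catalan(0) = 1, catalan(1) = 1
  catalan(2) = 1*1 + 1*1 = 2
  catalan(3) = 1*2 + 1*1 + 2*1 = 5
  catalan(4) = 1*5 + 1*2 + 2*1 + 5*1 = 14
  catalan(5) = 1*14 + 1*5 + 2*2 + 5*1 + 14*1 = 42
  catalan(6) = 1*42 + 1*14 + 2*5 + 5*2 + 14*1 + 42*1 = 132
  catalan(7) = 1*132 + 1*42 + 2*14 + 5*5 + 14*2 + 42*1 + 132*1 = 429
Now catalan(8):
  catalan(0)*catalan(7) = 1*429 = 429
  catalan(1)*catalan(6) = 1*132 = 132
  catalan(2)*catalan(5) = 2*42 = 84
  catalan(3)*catalan(4) = 5*14 = 70
  catalan(4)*catalan(3) = 14*5 = 70
  catalan(5)*catalan(2) = 42*2 = 84
  catalan(6)*catalan(1) = 132*1 = 132
  catalan(7)*catalan(0) = 429*1 = 429
= 429 + 132 + 84 + 70 + 70 + 84 + 132 + 429
= 1430


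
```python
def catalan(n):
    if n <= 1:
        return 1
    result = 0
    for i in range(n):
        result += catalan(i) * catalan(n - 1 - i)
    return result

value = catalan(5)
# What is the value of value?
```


catalan(5)
= sum of catalan(i) * catalan(5-1-i) for i in 0..4
First compute sub-values bottom-up:
  catalan(0) = 1, catalan(1) = 1
  catalan(2) = 1*1 + 1*1 = 2
  catalan(3) = 1*2 + 1*1 + 2*1 = 5
  catalan(4) = 1*5 + 1*2 + 2*1 + 5*1 = 14
Now catalan(5):
  catalan(0)*catalan(4) = 1*14 = 14
  catalan(1)*catalan(3) = 1*5 = 5
  catalan(2)*catalan(2) = 2*2 = 4
  catalan(3)*catalan(1) = 5*1 = 5
  catalan(4)*catalan(0) = 14*1 = 14
= 14 + 5 + 4 + 5 + 14
= 42


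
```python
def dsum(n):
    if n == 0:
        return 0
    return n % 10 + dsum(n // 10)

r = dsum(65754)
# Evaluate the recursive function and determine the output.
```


dsum(65754)
= 4 + dsum(6575)
= 4 + 5 + dsum(657)
= 4 + 5 + 7 + dsum(65)
= 4 + 5 + 7 + 5 + dsum(6)
= 4 + 5 + 7 + 5 + 6 + dsum(0)
= 4 + 5 + 7 + 5 + 6 + 0
= 27


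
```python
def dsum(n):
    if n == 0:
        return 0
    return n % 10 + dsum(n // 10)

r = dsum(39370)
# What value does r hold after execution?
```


dsum(39370)
= 0 + dsum(3937)
= 0 + 7 + dsum(393)
= 0 + 7 + 3 + dsum(39)
= 0 + 7 + 3 + 9 + dsum(3)
= 0 + 7 + 3 + 9 + 3 + dsum(0)
= 0 + 7 + 3 + 9 + 3 + 0
= 22


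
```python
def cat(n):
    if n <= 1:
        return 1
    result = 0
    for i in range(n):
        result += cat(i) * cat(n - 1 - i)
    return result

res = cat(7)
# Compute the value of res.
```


cat(7)
= sum of cat(i) * cat(7-1-i) for i in 0..6
First compute sub-values bottom-up:
  cat(0) = 1, cat(1) = 1
  cat(2) = 1*1 + 1*1 = 2
  cat(3) = 1*2 + 1*1 + 2*1 = 5
  cat(4) = 1*5 + 1*2 + 2*1 + 5*1 = 14
  cat(5) = 1*14 + 1*5 + 2*2 + 5*1 + 14*1 = 42
  cat(6) = 1*42 + 1*14 + 2*5 + 5*2 + 14*1 + 42*1 = 132
Now cat(7):
  cat(0)*cat(6) = 1*132 = 132
  cat(1)*cat(5) = 1*42 = 42
  cat(2)*cat(4) = 2*14 = 28
  cat(3)*cat(3) = 5*5 = 25
  cat(4)*cat(2) = 14*2 = 28
  cat(5)*cat(1) = 42*1 = 42
  cat(6)*cat(0) = 132*1 = 132
= 132 + 42 + 28 + 25 + 28 + 42 + 132
= 429


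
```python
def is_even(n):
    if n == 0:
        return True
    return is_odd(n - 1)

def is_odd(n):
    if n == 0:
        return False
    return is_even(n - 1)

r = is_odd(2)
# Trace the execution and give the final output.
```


is_odd(2)
= is_even(1)
= is_odd(0)
n == 0: return False
= False


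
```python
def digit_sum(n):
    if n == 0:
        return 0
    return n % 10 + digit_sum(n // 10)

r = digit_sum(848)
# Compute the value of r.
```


digit_sum(848)
= 8 + digit_sum(84)
= 8 + 4 + digit_sum(8)
= 8 + 4 + 8 + digit_sum(0)
= 8 + 4 + 8 + 0
= 20


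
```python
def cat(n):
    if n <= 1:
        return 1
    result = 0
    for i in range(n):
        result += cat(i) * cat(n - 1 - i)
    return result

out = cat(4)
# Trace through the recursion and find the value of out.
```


cat(4)
= sum of cat(i) * cat(4-1-i) for i in 0..3
First compute sub-values bottom-up:
  cat(0) = 1, cat(1) = 1
  cat(2) = 1*1 + 1*1 = 2
  cat(3) = 1*2 + 1*1 + 2*1 = 5
Now cat(4):
  cat(0)*cat(3) = 1*5 = 5
  cat(1)*cat(2) = 1*2 = 2
  cat(2)*cat(1) = 2*1 = 2
  cat(3)*cat(0) = 5*1 = 5
= 5 + 2 + 2 + 5
= 14


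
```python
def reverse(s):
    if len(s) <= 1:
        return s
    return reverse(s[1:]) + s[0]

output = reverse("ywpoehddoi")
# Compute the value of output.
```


reverse("ywpoehddoi")
= reverse("wpoehddoi") + "y"
= reverse("poehddoi") + "w" + "y"
= reverse("oehddoi") + "p" + "w" + "y"
= reverse("ehddoi") + "o" + "p" + "w" + "y"
= reverse("hddoi") + "e" + "o" + "p" + "w" + "y"
= reverse("ddoi") + "h" + "e" + "o" + "p" + "w" + "y"
= reverse("doi") + "d" + "h" + "e" + "o" + "p" + "w" + "y"
= reverse("oi") + "d" + "d" + "h" + "e" + "o" + "p" + "w" + "y"
= reverse("i") + "o" + "d" + "d" + "h" + "e" + "o" + "p" + "w" + "y"
= "i" + "o" + "d" + "d" + "h" + "e" + "o" + "p" + "w" + "y"
= "ioddheopwy"


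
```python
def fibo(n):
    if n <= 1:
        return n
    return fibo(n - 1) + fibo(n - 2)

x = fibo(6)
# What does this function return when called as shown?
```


fibo(6)
= fibo(5) + fibo(4)
= (fibo(4) + fibo(3)) + fibo(4)
Computing bottom-up: fibo(0)=0, fibo(1)=1, fibo(2)=1, fibo(3)=2, fibo(4)=3, fibo(5)=5, fibo(6)=8
= 8


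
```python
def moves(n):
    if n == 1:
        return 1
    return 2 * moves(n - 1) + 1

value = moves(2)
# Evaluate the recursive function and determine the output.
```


moves(2)
= 2 * moves(1) + 1
Now compute bottom-up:
moves(1) = 1
moves(2) = 2 * 1 + 1 = 3
= 3


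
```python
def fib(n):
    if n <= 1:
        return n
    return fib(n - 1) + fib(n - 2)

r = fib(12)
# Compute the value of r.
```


fib(12)
= fib(11) + fib(10)
= (fib(10) + fib(9)) + fib(10)
Computing bottom-up: fib(0)=0, fib(1)=1, fib(2)=1, fib(3)=2, fib(4)=3, fib(5)=5, fib(6)=8, fib(7)=13, fib(8)=21, fib(9)=34, fib(10)=55, fib(11)=89, fib(12)=144
= 144


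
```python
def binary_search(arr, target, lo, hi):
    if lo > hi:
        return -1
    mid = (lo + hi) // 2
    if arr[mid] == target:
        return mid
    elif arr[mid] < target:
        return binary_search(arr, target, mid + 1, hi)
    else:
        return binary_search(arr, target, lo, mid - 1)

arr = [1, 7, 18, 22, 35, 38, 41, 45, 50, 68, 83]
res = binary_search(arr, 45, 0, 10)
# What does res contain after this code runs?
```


binary_search(arr, 45, 0, 10)
lo=0, hi=10, mid=5, arr[mid]=38
38 < 45, search right half
lo=6, hi=10, mid=8, arr[mid]=50
50 > 45, search left half
lo=6, hi=7, mid=6, arr[mid]=41
41 < 45, search right half
lo=7, hi=7, mid=7, arr[mid]=45
arr[7] == 45, found at index 7
= 7


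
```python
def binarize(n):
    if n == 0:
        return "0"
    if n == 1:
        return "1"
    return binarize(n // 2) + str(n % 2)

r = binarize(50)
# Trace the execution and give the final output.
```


binarize(50)
= binarize(25) + "0"
= binarize(12) + "1" + "0"
= binarize(6) + "0" + "1" + "0"
= binarize(3) + "0" + "0" + "1" + "0"
= binarize(1) + "1" + "0" + "0" + "1" + "0"
= "1" + "1" + "0" + "0" + "1" + "0"
= "110010"


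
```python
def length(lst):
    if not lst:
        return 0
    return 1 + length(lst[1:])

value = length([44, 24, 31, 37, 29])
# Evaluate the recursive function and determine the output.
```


length([44, 24, 31, 37, 29])
= 1 + length([24, 31, 37, 29])
= 1 + 1 + length([31, 37, 29])
= 1 + 1 + 1 + length([37, 29])
= 1 + 1 + 1 + 1 + length([29])
= 1 + 1 + 1 + 1 + 1 + length([])
= 1 + 1 + 1 + 1 + 1 + 0
= 5


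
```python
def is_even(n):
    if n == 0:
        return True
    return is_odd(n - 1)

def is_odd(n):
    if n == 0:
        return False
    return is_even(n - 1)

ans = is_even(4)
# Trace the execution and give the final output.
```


is_even(4)
= is_odd(3)
= is_even(2)
= is_odd(1)
= is_even(0)
n == 0: return True
= True


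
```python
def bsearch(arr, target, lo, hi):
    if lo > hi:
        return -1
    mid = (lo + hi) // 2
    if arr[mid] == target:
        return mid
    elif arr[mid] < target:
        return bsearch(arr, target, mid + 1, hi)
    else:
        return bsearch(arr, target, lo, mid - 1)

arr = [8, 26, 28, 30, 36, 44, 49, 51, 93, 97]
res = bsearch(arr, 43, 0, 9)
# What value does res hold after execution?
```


bsearch(arr, 43, 0, 9)
lo=0, hi=9, mid=4, arr[mid]=36
36 < 43, search right half
lo=5, hi=9, mid=7, arr[mid]=51
51 > 43, search left half
lo=5, hi=6, mid=5, arr[mid]=44
44 > 43, search left half
lo > hi, target not found, return -1
= -1


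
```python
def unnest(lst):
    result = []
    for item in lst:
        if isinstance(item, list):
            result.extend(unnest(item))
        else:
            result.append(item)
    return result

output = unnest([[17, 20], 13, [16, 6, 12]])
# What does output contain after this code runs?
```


unnest([[17, 20], 13, [16, 6, 12]])
Processing each element:
  [17, 20] is a list -> unnest recursively -> [17, 20]
  13 is not a list -> append 13
  [16, 6, 12] is a list -> unnest recursively -> [16, 6, 12]
= [17, 20, 13, 16, 6, 12]


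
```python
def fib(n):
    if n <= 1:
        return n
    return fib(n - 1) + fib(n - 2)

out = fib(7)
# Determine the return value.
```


fib(7)
= fib(6) + fib(5)
= (fib(5) + fib(4)) + fib(5)
Computing bottom-up: fib(0)=0, fib(1)=1, fib(2)=1, fib(3)=2, fib(4)=3, fib(5)=5, fib(6)=8, fib(7)=13
= 13


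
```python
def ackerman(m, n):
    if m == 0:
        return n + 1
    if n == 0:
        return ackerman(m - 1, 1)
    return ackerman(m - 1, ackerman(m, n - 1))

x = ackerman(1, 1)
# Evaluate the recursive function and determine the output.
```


ackerman(1, 1)
= ackerman(0, ackerman(1, 0))
First compute ackerman(1, 0) = 2
= ackerman(0, 2)
= 3


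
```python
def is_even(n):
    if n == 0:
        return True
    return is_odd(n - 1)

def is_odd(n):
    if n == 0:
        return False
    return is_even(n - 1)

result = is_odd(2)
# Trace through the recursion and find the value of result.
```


is_odd(2)
= is_even(1)
= is_odd(0)
n == 0: return False
= False


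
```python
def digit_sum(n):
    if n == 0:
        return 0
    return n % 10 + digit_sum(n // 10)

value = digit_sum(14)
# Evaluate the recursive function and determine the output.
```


digit_sum(14)
= 4 + digit_sum(1)
= 4 + 1 + digit_sum(0)
= 4 + 1 + 0
= 5


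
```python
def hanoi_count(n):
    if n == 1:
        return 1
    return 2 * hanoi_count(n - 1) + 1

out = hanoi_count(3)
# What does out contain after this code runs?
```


hanoi_count(3)
= 2 * hanoi_count(2) + 1
= 2 * (2 * hanoi_count(1) + 1) + 1
Now compute bottom-up:
hanoi_count(1) = 1
hanoi_count(2) = 2 * 1 + 1 = 3
hanoi_count(3) = 2 * 3 + 1 = 7
= 7


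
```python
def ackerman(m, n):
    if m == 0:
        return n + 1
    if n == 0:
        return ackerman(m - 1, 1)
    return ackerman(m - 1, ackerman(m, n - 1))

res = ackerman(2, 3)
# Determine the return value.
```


ackerman(2, 3)
= ackerman(1, ackerman(2, 2))
First compute ackerman(2, 2) = 7
= ackerman(1, 7)
= 9


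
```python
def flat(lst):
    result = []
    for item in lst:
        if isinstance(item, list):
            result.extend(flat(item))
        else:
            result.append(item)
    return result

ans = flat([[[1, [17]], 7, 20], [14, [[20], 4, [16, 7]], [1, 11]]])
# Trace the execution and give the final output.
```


flat([[[1, [17]], 7, 20], [14, [[20], 4, [16, 7]], [1, 11]]])
Processing each element:
  [[1, [17]], 7, 20] is a list -> flat recursively -> [1, 17, 7, 20]
  [14, [[20], 4, [16, 7]], [1, 11]] is a list -> flat recursively -> [14, 20, 4, 16, 7, 1, 11]
= [1, 17, 7, 20, 14, 20, 4, 16, 7, 1, 11]


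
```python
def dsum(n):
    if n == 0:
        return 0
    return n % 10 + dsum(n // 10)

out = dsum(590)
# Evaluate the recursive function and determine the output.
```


dsum(590)
= 0 + dsum(59)
= 0 + 9 + dsum(5)
= 0 + 9 + 5 + dsum(0)
= 0 + 9 + 5 + 0
= 14


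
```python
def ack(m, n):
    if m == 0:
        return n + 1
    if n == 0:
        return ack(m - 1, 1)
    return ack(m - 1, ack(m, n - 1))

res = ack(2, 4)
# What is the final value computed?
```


ack(2, 4)
= ack(1, ack(2, 3))
First compute ack(2, 3) = 9
= ack(1, 9)
= 11


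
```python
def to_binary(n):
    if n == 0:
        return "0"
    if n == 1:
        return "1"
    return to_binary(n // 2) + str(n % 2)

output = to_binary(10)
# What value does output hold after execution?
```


to_binary(10)
= to_binary(5) + "0"
= to_binary(2) + "1" + "0"
= to_binary(1) + "0" + "1" + "0"
= "1" + "0" + "1" + "0"
= "1010"


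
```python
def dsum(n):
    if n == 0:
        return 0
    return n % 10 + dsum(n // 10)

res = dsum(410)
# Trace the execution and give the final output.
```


dsum(410)
= 0 + dsum(41)
= 0 + 1 + dsum(4)
= 0 + 1 + 4 + dsum(0)
= 0 + 1 + 4 + 0
= 5


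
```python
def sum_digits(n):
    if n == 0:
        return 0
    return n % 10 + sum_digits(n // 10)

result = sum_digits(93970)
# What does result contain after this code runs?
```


sum_digits(93970)
= 0 + sum_digits(9397)
= 0 + 7 + sum_digits(939)
= 0 + 7 + 9 + sum_digits(93)
= 0 + 7 + 9 + 3 + sum_digits(9)
= 0 + 7 + 9 + 3 + 9 + sum_digits(0)
= 0 + 7 + 9 + 3 + 9 + 0
= 28


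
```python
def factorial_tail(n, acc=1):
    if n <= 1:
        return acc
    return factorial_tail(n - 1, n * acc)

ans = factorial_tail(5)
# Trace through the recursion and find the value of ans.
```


factorial_tail(5, 1)
= factorial_tail(4, 5 * 1) = factorial_tail(4, 5)
= factorial_tail(3, 4 * 5) = factorial_tail(3, 20)
= factorial_tail(2, 3 * 20) = factorial_tail(2, 60)
= factorial_tail(1, 2 * 60) = factorial_tail(1, 120)
n <= 1, return acc = 120


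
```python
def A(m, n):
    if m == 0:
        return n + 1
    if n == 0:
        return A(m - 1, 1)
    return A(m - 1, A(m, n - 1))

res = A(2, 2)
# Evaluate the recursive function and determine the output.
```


A(2, 2)
= A(1, A(2, 1))
First compute A(2, 1) = 5
= A(1, 5)
= 7


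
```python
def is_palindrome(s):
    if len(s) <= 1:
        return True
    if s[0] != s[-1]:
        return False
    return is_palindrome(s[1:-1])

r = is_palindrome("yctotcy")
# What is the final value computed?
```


is_palindrome("yctotcy")
"yctotcy": s[0]='y' == s[-1]='y' -> is_palindrome("ctotc")
"ctotc": s[0]='c' == s[-1]='c' -> is_palindrome("tot")
"tot": s[0]='t' == s[-1]='t' -> is_palindrome("o")
"o": len <= 1 -> True
= True


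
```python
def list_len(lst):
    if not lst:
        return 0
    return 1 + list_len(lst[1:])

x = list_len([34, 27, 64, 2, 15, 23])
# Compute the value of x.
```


list_len([34, 27, 64, 2, 15, 23])
= 1 + list_len([27, 64, 2, 15, 23])
= 1 + 1 + list_len([64, 2, 15, 23])
= 1 + 1 + 1 + list_len([2, 15, 23])
= 1 + 1 + 1 + 1 + list_len([15, 23])
= 1 + 1 + 1 + 1 + 1 + list_len([23])
= 1 + 1 + 1 + 1 + 1 + 1 + list_len([])
= 1 + 1 + 1 + 1 + 1 + 1 + 0
= 6


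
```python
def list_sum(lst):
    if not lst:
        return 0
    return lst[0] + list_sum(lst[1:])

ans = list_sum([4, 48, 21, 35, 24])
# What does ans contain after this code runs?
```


list_sum([4, 48, 21, 35, 24])
= 4 + list_sum([48, 21, 35, 24])
= 4 + 48 + list_sum([21, 35, 24])
= 4 + 48 + 21 + list_sum([35, 24])
= 4 + 48 + 21 + 35 + list_sum([24])
= 4 + 48 + 21 + 35 + 24 + list_sum([])
= 4 + 48 + 21 + 35 + 24 + 0
= 132


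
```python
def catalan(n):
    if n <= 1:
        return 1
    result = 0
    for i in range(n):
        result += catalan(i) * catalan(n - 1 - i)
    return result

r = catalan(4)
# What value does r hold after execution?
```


catalan(4)
= sum of catalan(i) * catalan(4-1-i) for i in 0..3
First compute sub-values bottom-up:
  catalan(0) = 1, catalan(1) = 1
  catalan(2) = 1*1 + 1*1 = 2
  catalan(3) = 1*2 + 1*1 + 2*1 = 5
Now catalan(4):
  catalan(0)*catalan(3) = 1*5 = 5
  catalan(1)*catalan(2) = 1*2 = 2
  catalan(2)*catalan(1) = 2*1 = 2
  catalan(3)*catalan(0) = 5*1 = 5
= 5 + 2 + 2 + 5
= 14


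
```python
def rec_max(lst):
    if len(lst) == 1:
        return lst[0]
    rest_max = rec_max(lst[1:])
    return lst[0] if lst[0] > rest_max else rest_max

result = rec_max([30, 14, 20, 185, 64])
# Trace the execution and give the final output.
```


rec_max([30, 14, 20, 185, 64])
= compare 30 with rec_max([14, 20, 185, 64])
= compare 14 with rec_max([20, 185, 64])
= compare 20 with rec_max([185, 64])
= compare 185 with rec_max([64])
Base: rec_max([64]) = 64
compare 185 with 64: max = 185
compare 20 with 185: max = 185
compare 14 with 185: max = 185
compare 30 with 185: max = 185
= 185


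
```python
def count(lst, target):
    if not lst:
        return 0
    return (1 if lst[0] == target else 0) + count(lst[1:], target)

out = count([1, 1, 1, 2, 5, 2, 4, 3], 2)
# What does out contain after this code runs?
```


count([1, 1, 1, 2, 5, 2, 4, 3], 2)
lst[0]=1 != 2: 0 + count([1, 1, 2, 5, 2, 4, 3], 2)
lst[0]=1 != 2: 0 + count([1, 2, 5, 2, 4, 3], 2)
lst[0]=1 != 2: 0 + count([2, 5, 2, 4, 3], 2)
lst[0]=2 == 2: 1 + count([5, 2, 4, 3], 2)
lst[0]=5 != 2: 0 + count([2, 4, 3], 2)
lst[0]=2 == 2: 1 + count([4, 3], 2)
lst[0]=4 != 2: 0 + count([3], 2)
lst[0]=3 != 2: 0 + count([], 2)
= 2
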